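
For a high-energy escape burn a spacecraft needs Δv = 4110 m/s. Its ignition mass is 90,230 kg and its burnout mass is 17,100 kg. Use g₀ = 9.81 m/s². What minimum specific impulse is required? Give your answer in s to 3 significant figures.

ln(m₀/m_f) = ln(90230/17100) = ln(5.277) = 1.6633.
v_e = Δv / ln(m₀/m_f) = 4110 / 1.6633 = 2471.0 m/s.
Isp = v_e / g₀ = 2471.0 / 9.81 = 251.9 s.

Isp ≈ 252 s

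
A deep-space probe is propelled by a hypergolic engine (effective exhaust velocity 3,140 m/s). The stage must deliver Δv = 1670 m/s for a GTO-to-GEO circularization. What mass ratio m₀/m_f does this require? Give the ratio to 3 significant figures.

m₀/m_f = exp(Δv / v_e) = exp(1670 / 3140.0) = exp(0.5318) = 1.7021.

mass ratio ≈ 1.70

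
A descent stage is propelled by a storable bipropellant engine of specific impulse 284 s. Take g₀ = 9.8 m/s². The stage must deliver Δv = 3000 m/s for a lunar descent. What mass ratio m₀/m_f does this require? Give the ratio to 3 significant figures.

v_e = Isp · g₀ = 284 × 9.8 = 2783.2 m/s.
From the ideal rocket equation, m₀/m_f = exp(Δv / v_e) = exp(3000 / 2783.2) = exp(1.0779) = 2.9385.

mass ratio ≈ 2.94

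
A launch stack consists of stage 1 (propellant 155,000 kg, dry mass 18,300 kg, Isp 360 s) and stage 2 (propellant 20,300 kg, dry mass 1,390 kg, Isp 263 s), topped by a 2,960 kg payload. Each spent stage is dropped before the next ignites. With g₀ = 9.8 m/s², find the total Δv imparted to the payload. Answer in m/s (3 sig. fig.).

Ignition mass of stage 1 = 155,000+18,300 + 20,300+1,390 + 2,960 = 197,950 kg.
Stage 1: m₀ = 197,950 kg, m_f = 197,950 − 155,000 = 42,950 kg; Δv = 360×9.8×ln(4.609) = 3528.0×1.5280 ≈ 5391 m/s.
Stage 2: m₀ = 24,650 kg, m_f = 24,650 − 20,300 = 4,350 kg; Δv = 263×9.8×ln(5.667) = 2577.4×1.7346 ≈ 4471 m/s.
Total Δv = 5391 + 4471 = 9862 m/s.

Δv ≈ 9860 m/s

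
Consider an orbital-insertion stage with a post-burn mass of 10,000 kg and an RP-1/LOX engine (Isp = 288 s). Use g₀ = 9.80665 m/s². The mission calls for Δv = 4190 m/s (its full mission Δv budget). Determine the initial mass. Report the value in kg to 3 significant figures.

v_e = Isp · g₀ = 288 × 9.80665 = 2824.3 m/s.
m₀/m_f = exp(Δv / v_e) = exp(4190 / 2824.3) = exp(1.4835) = 4.4085.
m₀ = m_f × 4.4085 = 10,000 × 4.4085 = 44,085 kg.

initial mass ≈ 44100 kg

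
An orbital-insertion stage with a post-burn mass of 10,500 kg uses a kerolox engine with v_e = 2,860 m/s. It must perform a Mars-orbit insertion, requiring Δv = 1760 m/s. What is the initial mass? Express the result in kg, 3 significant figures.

By the Tsiolkovsky rocket equation, m₀/m_f = exp(Δv / v_e) = exp(1760 / 2860.0) = exp(0.6154) = 1.8504.
m₀ = m_f × 1.8504 = 10,500 × 1.8504 = 19,429.2 kg.

initial mass ≈ 19400 kg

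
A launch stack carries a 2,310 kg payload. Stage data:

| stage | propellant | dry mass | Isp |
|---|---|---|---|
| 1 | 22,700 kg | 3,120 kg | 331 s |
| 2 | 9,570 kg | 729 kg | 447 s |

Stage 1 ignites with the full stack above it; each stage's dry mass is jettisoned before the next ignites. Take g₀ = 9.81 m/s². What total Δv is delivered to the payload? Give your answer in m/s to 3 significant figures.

Δv ≈ 9140 m/s

Ignition mass of stage 1 = 22,700+3,120 + 9,570+729 + 2,310 = 38,429 kg.
Stage 1: m₀ = 38,429 kg, m_f = 38,429 − 22,700 = 15,729 kg; Δv = 331×9.81×ln(2.443) = 3247.1×0.8933 ≈ 2901 m/s.
Stage 2: m₀ = 12,609 kg, m_f = 12,609 − 9,570 = 3,039 kg; Δv = 447×9.81×ln(4.149) = 4385.1×1.4229 ≈ 6239 m/s.
Total Δv = 2901 + 6239 = 9140 m/s.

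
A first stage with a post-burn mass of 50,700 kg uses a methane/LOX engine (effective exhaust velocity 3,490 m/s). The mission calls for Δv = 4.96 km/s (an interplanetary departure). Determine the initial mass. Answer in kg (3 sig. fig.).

Rocket equation: m₀/m_f = exp(Δv / v_e) = exp(4960 / 3490.0) = exp(1.4212) = 4.1421.
m₀ = m_f × 4.1421 = 50,700 × 4.1421 = 210,004 kg.

initial mass ≈ 210000 kg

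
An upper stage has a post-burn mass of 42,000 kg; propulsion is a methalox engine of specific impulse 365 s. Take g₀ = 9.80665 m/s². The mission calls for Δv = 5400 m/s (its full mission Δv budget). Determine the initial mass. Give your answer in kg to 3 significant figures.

initial mass ≈ 190000 kg

v_e = Isp · g₀ = 365 × 9.80665 = 3579.4 m/s.
m₀/m_f = exp(Δv / v_e) = exp(5400 / 3579.4) = exp(1.5086) = 4.5205.
m₀ = m_f × 4.5205 = 42,000 × 4.5205 = 189,861 kg.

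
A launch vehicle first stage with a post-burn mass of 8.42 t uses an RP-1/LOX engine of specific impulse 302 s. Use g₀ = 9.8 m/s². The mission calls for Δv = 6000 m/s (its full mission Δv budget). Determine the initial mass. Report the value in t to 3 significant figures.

v_e = Isp · g₀ = 302 × 9.8 = 2959.6 m/s.
m₀/m_f = exp(Δv / v_e) = exp(6000 / 2959.6) = exp(2.0273) = 7.5936.
m₀ = m_f × 7.5936 = 8.42 × 7.5936 = 63.9381 t.

initial mass ≈ 63.9 t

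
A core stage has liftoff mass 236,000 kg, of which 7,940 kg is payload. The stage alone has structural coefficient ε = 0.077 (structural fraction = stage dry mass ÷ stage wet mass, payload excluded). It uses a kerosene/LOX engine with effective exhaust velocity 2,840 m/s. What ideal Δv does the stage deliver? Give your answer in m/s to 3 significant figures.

Δv ≈ 6320 m/s

Stage wet mass = m₀ − payload = 236,000 − 7,940 = 228,060 kg.
Stage dry mass = ε × stage wet mass = 0.077 × 228,060 = 17,560.6 kg.
Burnout mass m_f = stage dry + payload = 17,560.6 + 7,940 = 25,500.6 kg.
From the ideal rocket equation, Δv = v_e · ln(236,000/25,500.6) = 2840.0 × ln(9.255) = 2840.0 × 2.2251 ≈ 6319 m/s.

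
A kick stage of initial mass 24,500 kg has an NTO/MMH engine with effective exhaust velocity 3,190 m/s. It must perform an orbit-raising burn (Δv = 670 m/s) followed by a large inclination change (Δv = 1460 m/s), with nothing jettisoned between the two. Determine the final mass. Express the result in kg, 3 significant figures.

After the first burn: m = 24500 × exp(−670/3190.0) = 24500 × 0.81056 = 19,858.7 kg.
After the second burn: m = 19,858.7 × exp(−1460/3190.0) = 19,858.7 × 0.63275 = 12,565.6 kg.

final mass ≈ 12600 kg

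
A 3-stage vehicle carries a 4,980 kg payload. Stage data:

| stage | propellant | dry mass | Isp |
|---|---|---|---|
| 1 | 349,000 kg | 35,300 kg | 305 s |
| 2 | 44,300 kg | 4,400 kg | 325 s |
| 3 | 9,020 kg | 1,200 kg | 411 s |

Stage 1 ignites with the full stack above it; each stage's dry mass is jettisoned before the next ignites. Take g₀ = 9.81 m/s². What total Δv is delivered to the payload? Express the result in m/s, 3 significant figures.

Δv ≈ 11900 m/s

Ignition mass of stage 1 = 349,000+35,300 + 44,300+4,400 + 9,020+1,200 + 4,980 = 448,200 kg.
Stage 1: m₀ = 448,200 kg, m_f = 448,200 − 349,000 = 99,200 kg; Δv = 305×9.81×ln(4.518) = 2992.1×1.5081 ≈ 4512 m/s.
Stage 2: m₀ = 63,900 kg, m_f = 63,900 − 44,300 = 19,600 kg; Δv = 325×9.81×ln(3.26) = 3188.2×1.1818 ≈ 3768 m/s.
Stage 3: m₀ = 15,200 kg, m_f = 15,200 − 9,020 = 6,180 kg; Δv = 411×9.81×ln(2.46) = 4031.9×0.9000 ≈ 3629 m/s.
Total Δv = 4512 + 3768 + 3629 = 11909 m/s.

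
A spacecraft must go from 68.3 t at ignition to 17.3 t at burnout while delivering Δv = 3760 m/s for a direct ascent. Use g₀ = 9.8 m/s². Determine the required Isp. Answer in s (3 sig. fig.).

ln(m₀/m_f) = ln(68300/17300) = ln(3.948) = 1.3732.
v_e = Δv / ln(m₀/m_f) = 3760 / 1.3732 = 2738.1 m/s.
Isp = v_e / g₀ = 2738.1 / 9.8 = 279.4 s.

Isp ≈ 279 s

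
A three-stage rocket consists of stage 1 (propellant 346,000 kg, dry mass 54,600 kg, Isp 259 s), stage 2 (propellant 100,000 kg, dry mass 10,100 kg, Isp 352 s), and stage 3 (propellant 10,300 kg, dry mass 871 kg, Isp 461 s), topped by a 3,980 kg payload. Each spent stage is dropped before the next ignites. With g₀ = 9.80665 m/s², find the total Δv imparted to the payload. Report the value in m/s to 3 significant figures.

Ignition mass of stage 1 = 346,000+54,600 + 100,000+10,100 + 10,300+871 + 3,980 = 525,851 kg.
Stage 1: m₀ = 525,851 kg, m_f = 525,851 − 346,000 = 179,851 kg; Δv = 259×9.80665×ln(2.924) = 2539.9×1.0729 ≈ 2725 m/s.
Stage 2: m₀ = 125,251 kg, m_f = 125,251 − 100,000 = 25,251 kg; Δv = 352×9.80665×ln(4.96) = 3451.9×1.6015 ≈ 5528 m/s.
Stage 3: m₀ = 15,151 kg, m_f = 15,151 − 10,300 = 4,851 kg; Δv = 461×9.80665×ln(3.123) = 4520.9×1.1389 ≈ 5149 m/s.
Total Δv = 2725 + 5528 + 5149 = 13402 m/s.

Δv ≈ 13400 m/s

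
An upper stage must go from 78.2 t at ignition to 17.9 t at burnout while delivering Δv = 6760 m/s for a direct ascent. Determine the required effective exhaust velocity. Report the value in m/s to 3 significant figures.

v_e ≈ 4580 m/s

ln(m₀/m_f) = ln(78200/17900) = ln(4.369) = 1.4745.
v_e = Δv / ln(m₀/m_f) = 6760 / 1.4745 = 4584.7 m/s.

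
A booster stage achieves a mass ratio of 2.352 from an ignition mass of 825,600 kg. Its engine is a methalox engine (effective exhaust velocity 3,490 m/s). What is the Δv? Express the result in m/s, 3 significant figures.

Δv ≈ 2980 m/s

From the ideal rocket equation, Δv = v_e · ln(2.352) = 3490.0 × 0.8553 ≈ 2984.9 m/s.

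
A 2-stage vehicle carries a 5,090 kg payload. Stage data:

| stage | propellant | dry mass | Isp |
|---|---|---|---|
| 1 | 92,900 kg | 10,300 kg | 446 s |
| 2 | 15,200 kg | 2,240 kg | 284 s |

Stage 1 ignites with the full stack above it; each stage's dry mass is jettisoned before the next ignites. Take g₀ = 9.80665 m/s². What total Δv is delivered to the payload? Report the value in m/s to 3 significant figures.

Δv ≈ 9000 m/s

Ignition mass of stage 1 = 92,900+10,300 + 15,200+2,240 + 5,090 = 125,730 kg.
Stage 1: m₀ = 125,730 kg, m_f = 125,730 − 92,900 = 32,830 kg; Δv = 446×9.80665×ln(3.83) = 4373.8×1.3428 ≈ 5873 m/s.
Stage 2: m₀ = 22,530 kg, m_f = 22,530 − 15,200 = 7,330 kg; Δv = 284×9.80665×ln(3.074) = 2785.1×1.1229 ≈ 3127 m/s.
Total Δv = 5873 + 3127 = 9000 m/s.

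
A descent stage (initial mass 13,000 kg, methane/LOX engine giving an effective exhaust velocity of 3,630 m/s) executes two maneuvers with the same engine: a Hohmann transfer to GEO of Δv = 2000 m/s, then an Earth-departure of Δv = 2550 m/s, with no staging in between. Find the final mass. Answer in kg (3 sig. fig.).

final mass ≈ 3710 kg

After the first burn: m = 13000 × exp(−2000/3630.0) = 13000 × 0.57639 = 7,493.07 kg.
After the second burn: m = 7,493.07 × exp(−2550/3630.0) = 7,493.07 × 0.49536 = 3,711.77 kg.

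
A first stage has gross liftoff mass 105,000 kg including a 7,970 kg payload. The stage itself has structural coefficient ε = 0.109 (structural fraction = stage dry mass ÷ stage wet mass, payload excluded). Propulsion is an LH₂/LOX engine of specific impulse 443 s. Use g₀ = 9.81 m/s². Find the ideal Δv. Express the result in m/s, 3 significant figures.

Δv ≈ 7530 m/s

Stage wet mass = m₀ − payload = 105,000 − 7,970 = 97,030 kg.
Stage dry mass = ε × stage wet mass = 0.109 × 97,030 = 10,576.3 kg.
Burnout mass m_f = stage dry + payload = 10,576.3 + 7,970 = 18,546.3 kg.
v_e = Isp · g₀ = 443 × 9.81 = 4345.8 m/s.
Δv = v_e · ln(105,000/18,546.3) = 4345.8 × ln(5.662) = 4345.8 × 1.7337 ≈ 7534 m/s.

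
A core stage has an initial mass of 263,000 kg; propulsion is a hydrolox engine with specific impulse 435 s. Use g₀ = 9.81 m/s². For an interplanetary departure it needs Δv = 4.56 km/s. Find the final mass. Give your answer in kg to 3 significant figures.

final mass ≈ 90300 kg

v_e = Isp · g₀ = 435 × 9.81 = 4267.4 m/s.
m₀/m_f = exp(Δv / v_e) = exp(4560 / 4267.4) = exp(1.0686) = 2.9112.
m_f = m₀ / 2.9112 = 263,000 / 2.9112 = 90,340.8 kg.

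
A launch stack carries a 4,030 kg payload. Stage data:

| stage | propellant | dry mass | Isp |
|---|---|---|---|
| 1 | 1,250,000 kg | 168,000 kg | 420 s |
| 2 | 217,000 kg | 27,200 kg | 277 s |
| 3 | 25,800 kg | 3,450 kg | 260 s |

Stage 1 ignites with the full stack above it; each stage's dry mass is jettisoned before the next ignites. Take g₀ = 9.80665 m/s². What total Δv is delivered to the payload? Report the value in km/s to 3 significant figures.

Δv ≈ 13.4 km/s

Ignition mass of stage 1 = 1,250,000+168,000 + 217,000+27,200 + 25,800+3,450 + 4,030 = 1,695,480 kg.
Stage 1: m₀ = 1,695,480 kg, m_f = 1,695,480 − 1,250,000 = 445,480 kg; Δv = 420×9.80665×ln(3.806) = 4118.8×1.3366 ≈ 5505 m/s.
Stage 2: m₀ = 277,480 kg, m_f = 277,480 − 217,000 = 60,480 kg; Δv = 277×9.80665×ln(4.588) = 2716.4×1.5234 ≈ 4138 m/s.
Stage 3: m₀ = 33,280 kg, m_f = 33,280 − 25,800 = 7,480 kg; Δv = 260×9.80665×ln(4.449) = 2549.7×1.4927 ≈ 3806 m/s.
Total Δv = 5505 + 4138 + 3806 = 13449 m/s.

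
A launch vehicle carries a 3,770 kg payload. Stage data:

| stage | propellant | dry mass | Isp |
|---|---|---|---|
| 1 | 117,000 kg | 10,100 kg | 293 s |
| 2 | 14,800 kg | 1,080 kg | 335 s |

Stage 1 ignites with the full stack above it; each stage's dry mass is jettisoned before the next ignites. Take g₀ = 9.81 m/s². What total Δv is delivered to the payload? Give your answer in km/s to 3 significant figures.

Δv ≈ 9.19 km/s

Ignition mass of stage 1 = 117,000+10,100 + 14,800+1,080 + 3,770 = 146,750 kg.
Stage 1: m₀ = 146,750 kg, m_f = 146,750 − 117,000 = 29,750 kg; Δv = 293×9.81×ln(4.933) = 2874.3×1.5959 ≈ 4587 m/s.
Stage 2: m₀ = 19,650 kg, m_f = 19,650 − 14,800 = 4,850 kg; Δv = 335×9.81×ln(4.052) = 3286.4×1.3991 ≈ 4598 m/s.
Total Δv = 4587 + 4598 = 9185 m/s.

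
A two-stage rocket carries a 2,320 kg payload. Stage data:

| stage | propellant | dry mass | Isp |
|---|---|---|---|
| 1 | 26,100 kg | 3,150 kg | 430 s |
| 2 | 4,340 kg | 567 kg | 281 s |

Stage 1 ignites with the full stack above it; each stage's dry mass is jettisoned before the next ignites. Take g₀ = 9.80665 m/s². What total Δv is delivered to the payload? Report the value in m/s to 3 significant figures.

Δv ≈ 7830 m/s

Ignition mass of stage 1 = 26,100+3,150 + 4,340+567 + 2,320 = 36,477 kg.
Stage 1: m₀ = 36,477 kg, m_f = 36,477 − 26,100 = 10,377 kg; Δv = 430×9.80665×ln(3.515) = 4216.9×1.2571 ≈ 5301 m/s.
Stage 2: m₀ = 7,227 kg, m_f = 7,227 − 4,340 = 2,887 kg; Δv = 281×9.80665×ln(2.503) = 2755.7×0.9176 ≈ 2529 m/s.
Total Δv = 5301 + 2529 = 7830 m/s.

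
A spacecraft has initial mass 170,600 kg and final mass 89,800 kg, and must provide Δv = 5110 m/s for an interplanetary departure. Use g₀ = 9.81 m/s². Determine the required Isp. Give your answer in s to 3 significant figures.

Isp ≈ 812 s

ln(m₀/m_f) = ln(170600/89800) = ln(1.9) = 0.6417.
Rocket equation: v_e = Δv / ln(m₀/m_f) = 5110 / 0.6417 = 7962.8 m/s.
Isp = v_e / g₀ = 7962.8 / 9.81 = 811.7 s.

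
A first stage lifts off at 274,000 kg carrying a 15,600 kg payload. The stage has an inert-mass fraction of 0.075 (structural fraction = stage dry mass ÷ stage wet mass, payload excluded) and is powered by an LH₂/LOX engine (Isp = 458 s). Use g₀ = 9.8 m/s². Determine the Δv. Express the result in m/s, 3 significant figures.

Stage wet mass = m₀ − payload = 274,000 − 15,600 = 258,400 kg.
Stage dry mass = ε × stage wet mass = 0.075 × 258,400 = 19,380 kg.
Burnout mass m_f = stage dry + payload = 19,380 + 15,600 = 34,980 kg.
v_e = Isp · g₀ = 458 × 9.8 = 4488.4 m/s.
Δv = v_e · ln(274,000/34,980) = 4488.4 × ln(7.833) = 4488.4 × 2.0584 ≈ 9239 m/s.

Δv ≈ 9240 m/s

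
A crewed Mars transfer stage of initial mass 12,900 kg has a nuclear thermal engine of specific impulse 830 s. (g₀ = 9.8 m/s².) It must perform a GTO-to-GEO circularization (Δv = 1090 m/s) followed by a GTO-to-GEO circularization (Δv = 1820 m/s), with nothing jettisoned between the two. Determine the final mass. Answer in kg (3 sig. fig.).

final mass ≈ 9020 kg

v_e = Isp · g₀ = 830 × 9.8 = 8134.0 m/s.
After the first burn: m = 12900 × exp(−1090/8134.0) = 12900 × 0.87459 = 11,282.2 kg.
After the second burn: m = 11,282.2 × exp(−1820/8134.0) = 11,282.2 × 0.79951 = 9,020.23 kg.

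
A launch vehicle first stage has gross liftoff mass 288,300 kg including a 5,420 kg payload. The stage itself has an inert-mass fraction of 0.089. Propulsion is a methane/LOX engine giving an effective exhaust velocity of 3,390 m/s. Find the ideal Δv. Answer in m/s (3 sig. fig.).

Δv ≈ 7600 m/s

Stage wet mass = m₀ − payload = 288,300 − 5,420 = 282,880 kg.
Stage dry mass = ε × stage wet mass = 0.089 × 282,880 = 25,176.3 kg.
Burnout mass m_f = stage dry + payload = 25,176.3 + 5,420 = 30,596.3 kg.
From the ideal rocket equation, Δv = v_e · ln(288,300/30,596.3) = 3390.0 × ln(9.423) = 3390.0 × 2.2431 ≈ 7604 m/s.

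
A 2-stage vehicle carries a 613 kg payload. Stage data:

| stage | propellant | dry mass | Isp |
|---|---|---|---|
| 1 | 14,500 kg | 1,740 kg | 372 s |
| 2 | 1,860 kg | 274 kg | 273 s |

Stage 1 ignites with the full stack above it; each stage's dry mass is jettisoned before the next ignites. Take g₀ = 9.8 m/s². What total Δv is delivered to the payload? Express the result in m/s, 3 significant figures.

Δv ≈ 8280 m/s

Ignition mass of stage 1 = 14,500+1,740 + 1,860+274 + 613 = 18,987 kg.
Stage 1: m₀ = 18,987 kg, m_f = 18,987 − 14,500 = 4,487 kg; Δv = 372×9.8×ln(4.232) = 3645.6×1.4426 ≈ 5259 m/s.
Stage 2: m₀ = 2,747 kg, m_f = 2,747 − 1,860 = 887 kg; Δv = 273×9.8×ln(3.097) = 2675.4×1.1304 ≈ 3024 m/s.
Total Δv = 5259 + 3024 = 8283 m/s.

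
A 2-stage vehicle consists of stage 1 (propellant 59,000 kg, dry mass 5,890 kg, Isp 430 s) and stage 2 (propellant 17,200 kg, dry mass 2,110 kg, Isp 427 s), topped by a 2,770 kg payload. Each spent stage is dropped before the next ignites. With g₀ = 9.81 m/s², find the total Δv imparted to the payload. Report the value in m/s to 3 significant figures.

Ignition mass of stage 1 = 59,000+5,890 + 17,200+2,110 + 2,770 = 86,970 kg.
Stage 1: m₀ = 86,970 kg, m_f = 86,970 − 59,000 = 27,970 kg; Δv = 430×9.81×ln(3.109) = 4218.3×1.1344 ≈ 4785 m/s.
Stage 2: m₀ = 22,080 kg, m_f = 22,080 − 17,200 = 4,880 kg; Δv = 427×9.81×ln(4.525) = 4188.9×1.5095 ≈ 6323 m/s.
Total Δv = 4785 + 6323 = 11108 m/s.

Δv ≈ 11100 m/s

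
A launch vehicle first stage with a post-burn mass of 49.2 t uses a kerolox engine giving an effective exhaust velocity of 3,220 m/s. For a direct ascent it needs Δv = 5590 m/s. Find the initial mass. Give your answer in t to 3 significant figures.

By the Tsiolkovsky rocket equation, m₀/m_f = exp(Δv / v_e) = exp(5590 / 3220.0) = exp(1.7360) = 5.6747.
m₀ = m_f × 5.6747 = 49.2 × 5.6747 = 279.195 t.

initial mass ≈ 279 t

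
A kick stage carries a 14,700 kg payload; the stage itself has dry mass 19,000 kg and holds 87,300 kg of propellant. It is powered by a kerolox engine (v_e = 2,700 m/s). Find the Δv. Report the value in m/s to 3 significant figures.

m₀ = payload + dry + propellant = 14,700 + 19,000 + 87,300 = 121,000 kg.
m_f = payload + dry = 14,700 + 19,000 = 33,700 kg.
By the Tsiolkovsky rocket equation, Δv = v_e · ln(m₀/m_f) = 2700.0 × ln(3.591) = 2700.0 × 1.2783 ≈ 3451.4 m/s.

Δv ≈ 3450 m/s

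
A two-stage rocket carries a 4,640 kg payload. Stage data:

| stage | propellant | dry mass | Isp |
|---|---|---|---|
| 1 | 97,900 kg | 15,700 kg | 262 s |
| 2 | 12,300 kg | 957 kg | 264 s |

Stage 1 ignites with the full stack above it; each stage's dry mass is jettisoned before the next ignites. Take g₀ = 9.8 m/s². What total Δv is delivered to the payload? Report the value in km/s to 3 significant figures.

Δv ≈ 6.51 km/s

Ignition mass of stage 1 = 97,900+15,700 + 12,300+957 + 4,640 = 131,497 kg.
Stage 1: m₀ = 131,497 kg, m_f = 131,497 − 97,900 = 33,597 kg; Δv = 262×9.8×ln(3.914) = 2567.6×1.3645 ≈ 3504 m/s.
Stage 2: m₀ = 17,897 kg, m_f = 17,897 − 12,300 = 5,597 kg; Δv = 264×9.8×ln(3.198) = 2587.2×1.1624 ≈ 3007 m/s.
Total Δv = 3504 + 3007 = 6511 m/s.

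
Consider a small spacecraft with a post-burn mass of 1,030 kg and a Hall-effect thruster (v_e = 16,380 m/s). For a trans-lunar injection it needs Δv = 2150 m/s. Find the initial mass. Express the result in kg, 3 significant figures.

initial mass ≈ 1170 kg

From the ideal rocket equation, m₀/m_f = exp(Δv / v_e) = exp(2150 / 16380.0) = exp(0.1313) = 1.1403.
m₀ = m_f × 1.1403 = 1,030 × 1.1403 = 1,174.51 kg.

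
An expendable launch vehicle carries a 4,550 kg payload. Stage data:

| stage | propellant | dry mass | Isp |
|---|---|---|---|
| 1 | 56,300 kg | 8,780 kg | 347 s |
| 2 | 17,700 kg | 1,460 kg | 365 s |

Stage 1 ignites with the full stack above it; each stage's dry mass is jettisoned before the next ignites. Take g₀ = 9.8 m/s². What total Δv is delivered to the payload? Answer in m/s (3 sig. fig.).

Δv ≈ 8330 m/s

Ignition mass of stage 1 = 56,300+8,780 + 17,700+1,460 + 4,550 = 88,790 kg.
Stage 1: m₀ = 88,790 kg, m_f = 88,790 − 56,300 = 32,490 kg; Δv = 347×9.8×ln(2.733) = 3400.6×1.0053 ≈ 3419 m/s.
Stage 2: m₀ = 23,710 kg, m_f = 23,710 − 17,700 = 6,010 kg; Δv = 365×9.8×ln(3.945) = 3577.0×1.3725 ≈ 4909 m/s.
Total Δv = 3419 + 4909 = 8328 m/s.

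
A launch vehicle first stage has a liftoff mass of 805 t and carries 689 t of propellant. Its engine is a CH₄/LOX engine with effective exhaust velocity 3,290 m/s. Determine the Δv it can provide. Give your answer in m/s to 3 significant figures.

m_f = m₀ − m_prop = 805 − 689 = 116 t.
Δv = v_e · ln(m₀/m_f) = 3290.0 × ln(6.94) = 3290.0 × 1.9373 ≈ 6373.6 m/s.

Δv ≈ 6370 m/s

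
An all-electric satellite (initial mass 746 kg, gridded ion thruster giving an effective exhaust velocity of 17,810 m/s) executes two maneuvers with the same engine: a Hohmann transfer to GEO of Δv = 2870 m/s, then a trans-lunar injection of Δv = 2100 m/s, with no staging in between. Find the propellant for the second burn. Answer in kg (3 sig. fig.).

After the first burn: m = 746 × exp(−2870/17810.0) = 746 × 0.85117 = 634.973 kg.
After the second burn: m = 634.973 × exp(−2100/17810.0) = 634.973 × 0.88877 = 564.345 kg.
Second-burn propellant = 634.973 − 564.345 = 70.628 kg.

propellant for the second burn ≈ 70.6 kg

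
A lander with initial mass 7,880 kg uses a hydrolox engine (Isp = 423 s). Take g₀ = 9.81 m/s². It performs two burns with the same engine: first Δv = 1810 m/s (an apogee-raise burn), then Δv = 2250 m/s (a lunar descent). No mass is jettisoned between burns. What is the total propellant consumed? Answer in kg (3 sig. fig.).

total propellant consumed ≈ 4920 kg

v_e = Isp · g₀ = 423 × 9.81 = 4149.6 m/s.
After the first burn: m = 7880 × exp(−1810/4149.6) = 7880 × 0.64650 = 5,094.42 kg.
After the second burn: m = 5,094.42 × exp(−2250/4149.6) = 5,094.42 × 0.58146 = 2,962.2 kg.
Total propellant = m₀ − m_final = 7880 − 2,962.2 = 4,917.8 kg.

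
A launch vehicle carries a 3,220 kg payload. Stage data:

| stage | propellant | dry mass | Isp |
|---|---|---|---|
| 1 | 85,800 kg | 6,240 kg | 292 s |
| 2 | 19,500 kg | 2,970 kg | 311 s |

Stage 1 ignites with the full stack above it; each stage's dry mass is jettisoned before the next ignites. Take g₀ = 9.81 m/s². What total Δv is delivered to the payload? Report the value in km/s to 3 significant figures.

Ignition mass of stage 1 = 85,800+6,240 + 19,500+2,970 + 3,220 = 117,730 kg.
Stage 1: m₀ = 117,730 kg, m_f = 117,730 − 85,800 = 31,930 kg; Δv = 292×9.81×ln(3.687) = 2864.5×1.3048 ≈ 3738 m/s.
Stage 2: m₀ = 25,690 kg, m_f = 25,690 − 19,500 = 6,190 kg; Δv = 311×9.81×ln(4.15) = 3050.9×1.4232 ≈ 4342 m/s.
Total Δv = 3738 + 4342 = 8080 m/s.

Δv ≈ 8.08 km/s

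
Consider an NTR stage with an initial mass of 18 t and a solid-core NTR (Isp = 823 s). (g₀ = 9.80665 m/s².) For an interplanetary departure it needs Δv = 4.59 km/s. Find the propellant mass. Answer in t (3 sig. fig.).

v_e = Isp · g₀ = 823 × 9.80665 = 8070.9 m/s.
By the Tsiolkovsky rocket equation, m₀/m_f = exp(Δv / v_e) = exp(4590 / 8070.9) = exp(0.5687) = 1.7660.
m_f = 18 / 1.7660 = 10.1925 t, so propellant = m₀ − m_f = 18 − 10.1925 = 7.8075 t.

propellant mass ≈ 7.81 t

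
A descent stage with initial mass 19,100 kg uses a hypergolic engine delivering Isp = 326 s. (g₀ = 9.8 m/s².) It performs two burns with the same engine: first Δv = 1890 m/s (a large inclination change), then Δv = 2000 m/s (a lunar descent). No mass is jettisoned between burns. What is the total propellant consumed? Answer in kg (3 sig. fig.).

total propellant consumed ≈ 13400 kg

v_e = Isp · g₀ = 326 × 9.8 = 3194.8 m/s.
After the first burn: m = 19100 × exp(−1890/3194.8) = 19100 × 0.55345 = 10,570.9 kg.
After the second burn: m = 10,570.9 × exp(−2000/3194.8) = 10,570.9 × 0.53472 = 5,652.47 kg.
Total propellant = m₀ − m_final = 19100 − 5,652.47 = 13,447.53 kg.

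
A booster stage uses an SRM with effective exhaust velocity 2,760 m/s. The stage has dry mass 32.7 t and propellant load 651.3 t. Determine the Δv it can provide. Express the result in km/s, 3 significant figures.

m₀ = m_dry + m_prop = 32.7 + 651.3 = 684 t.
Using Δv = v_e ln(m₀/m_f): Δv = v_e · ln(m₀/m_f) = 2760.0 × ln(20.92) = 2760.0 × 3.0406 ≈ 8392.0 m/s.

Δv ≈ 8.39 km/s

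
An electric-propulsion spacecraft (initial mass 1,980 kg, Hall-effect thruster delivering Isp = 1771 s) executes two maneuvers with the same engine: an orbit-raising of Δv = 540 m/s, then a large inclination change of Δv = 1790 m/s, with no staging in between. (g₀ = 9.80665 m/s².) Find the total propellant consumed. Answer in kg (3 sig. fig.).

v_e = Isp · g₀ = 1771 × 9.80665 = 17367.6 m/s.
After the first burn: m = 1980 × exp(−540/17367.6) = 1980 × 0.96939 = 1,919.39 kg.
After the second burn: m = 1,919.39 × exp(−1790/17367.6) = 1,919.39 × 0.90207 = 1,731.42 kg.
Total propellant = m₀ − m_final = 1980 − 1,731.42 = 248.58 kg.

total propellant consumed ≈ 249 kg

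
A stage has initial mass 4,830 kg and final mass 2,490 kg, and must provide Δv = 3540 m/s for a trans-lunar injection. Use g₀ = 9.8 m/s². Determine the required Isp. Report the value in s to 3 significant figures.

Isp ≈ 545 s

ln(m₀/m_f) = ln(4830/2490) = ln(1.94) = 0.6626.
Rocket equation: v_e = Δv / ln(m₀/m_f) = 3540 / 0.6626 = 5342.9 m/s.
Isp = v_e / g₀ = 5342.9 / 9.8 = 545.2 s.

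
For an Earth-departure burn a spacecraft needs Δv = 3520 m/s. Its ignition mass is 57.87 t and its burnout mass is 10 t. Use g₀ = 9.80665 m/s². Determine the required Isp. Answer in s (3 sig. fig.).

ln(m₀/m_f) = ln(57870/10000) = ln(5.787) = 1.7556.
Rocket equation: v_e = Δv / ln(m₀/m_f) = 3520 / 1.7556 = 2005.0 m/s.
Isp = v_e / g₀ = 2005.0 / 9.80665 = 204.5 s.

Isp ≈ 204 s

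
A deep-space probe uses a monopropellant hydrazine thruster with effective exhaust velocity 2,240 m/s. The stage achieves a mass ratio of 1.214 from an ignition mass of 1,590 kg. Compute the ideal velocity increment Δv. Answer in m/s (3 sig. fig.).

Rocket equation: Δv = v_e · ln(1.214) = 2240.0 × 0.1939 ≈ 434.4 m/s.

Δv ≈ 434 m/s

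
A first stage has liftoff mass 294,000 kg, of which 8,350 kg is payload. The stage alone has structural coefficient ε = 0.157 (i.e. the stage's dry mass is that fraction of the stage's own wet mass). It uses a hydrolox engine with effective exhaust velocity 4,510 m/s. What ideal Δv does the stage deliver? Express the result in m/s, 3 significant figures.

Stage wet mass = m₀ − payload = 294,000 − 8,350 = 285,650 kg.
Stage dry mass = ε × stage wet mass = 0.157 × 285,650 = 44,847.1 kg.
Burnout mass m_f = stage dry + payload = 44,847.1 + 8,350 = 53,197.1 kg.
Δv = v_e · ln(294,000/53,197.1) = 4510.0 × ln(5.527) = 4510.0 × 1.7096 ≈ 7710 m/s.

Δv ≈ 7710 m/s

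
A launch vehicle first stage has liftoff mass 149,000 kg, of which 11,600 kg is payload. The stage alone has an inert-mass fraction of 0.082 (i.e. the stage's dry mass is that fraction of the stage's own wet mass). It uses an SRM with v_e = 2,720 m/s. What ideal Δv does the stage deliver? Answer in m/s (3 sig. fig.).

Δv ≈ 5100 m/s

Stage wet mass = m₀ − payload = 149,000 − 11,600 = 137,400 kg.
Stage dry mass = ε × stage wet mass = 0.082 × 137,400 = 11,266.8 kg.
Burnout mass m_f = stage dry + payload = 11,266.8 + 11,600 = 22,866.8 kg.
Rocket equation: Δv = v_e · ln(149,000/22,866.8) = 2720.0 × ln(6.516) = 2720.0 × 1.8743 ≈ 5098 m/s.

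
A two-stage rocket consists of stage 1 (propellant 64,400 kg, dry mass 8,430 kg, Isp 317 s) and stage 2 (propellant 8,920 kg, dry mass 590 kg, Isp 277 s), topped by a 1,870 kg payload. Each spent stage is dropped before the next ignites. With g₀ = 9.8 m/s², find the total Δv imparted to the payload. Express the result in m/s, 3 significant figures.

Δv ≈ 8650 m/s

Ignition mass of stage 1 = 64,400+8,430 + 8,920+590 + 1,870 = 84,210 kg.
Stage 1: m₀ = 84,210 kg, m_f = 84,210 − 64,400 = 19,810 kg; Δv = 317×9.8×ln(4.251) = 3106.6×1.4471 ≈ 4496 m/s.
Stage 2: m₀ = 11,380 kg, m_f = 11,380 − 8,920 = 2,460 kg; Δv = 277×9.8×ln(4.626) = 2714.6×1.5317 ≈ 4158 m/s.
Total Δv = 4496 + 4158 = 8654 m/s.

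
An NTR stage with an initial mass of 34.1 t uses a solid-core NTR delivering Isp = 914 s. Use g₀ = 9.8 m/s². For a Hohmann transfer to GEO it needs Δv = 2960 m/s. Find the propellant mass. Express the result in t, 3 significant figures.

v_e = Isp · g₀ = 914 × 9.8 = 8957.2 m/s.
m₀/m_f = exp(Δv / v_e) = exp(2960 / 8957.2) = exp(0.3305) = 1.3916.
m_f = 34.1 / 1.3916 = 24.5042 t, so propellant = m₀ − m_f = 34.1 − 24.5042 = 9.5958 t.

propellant mass ≈ 9.60 t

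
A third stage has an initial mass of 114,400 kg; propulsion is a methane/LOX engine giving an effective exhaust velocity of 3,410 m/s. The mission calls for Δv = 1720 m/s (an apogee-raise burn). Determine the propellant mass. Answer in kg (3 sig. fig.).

propellant mass ≈ 45300 kg

By the Tsiolkovsky rocket equation, m₀/m_f = exp(Δv / v_e) = exp(1720 / 3410.0) = exp(0.5044) = 1.6560.
m_f = 114,400 / 1.6560 = 69,082.1 kg, so propellant = m₀ − m_f = 114,400 − 69,082.1 = 45,317.9 kg.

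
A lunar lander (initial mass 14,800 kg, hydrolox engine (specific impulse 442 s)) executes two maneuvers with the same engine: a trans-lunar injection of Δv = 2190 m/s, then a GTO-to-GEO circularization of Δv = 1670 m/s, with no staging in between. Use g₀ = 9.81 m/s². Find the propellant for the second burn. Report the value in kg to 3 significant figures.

v_e = Isp · g₀ = 442 × 9.81 = 4336.0 m/s.
After the first burn: m = 14800 × exp(−2190/4336.0) = 14800 × 0.60346 = 8,931.21 kg.
After the second burn: m = 8,931.21 × exp(−1670/4336.0) = 8,931.21 × 0.68035 = 6,076.35 kg.
Second-burn propellant = 8,931.21 − 6,076.35 = 2,854.86 kg.

propellant for the second burn ≈ 2850 kg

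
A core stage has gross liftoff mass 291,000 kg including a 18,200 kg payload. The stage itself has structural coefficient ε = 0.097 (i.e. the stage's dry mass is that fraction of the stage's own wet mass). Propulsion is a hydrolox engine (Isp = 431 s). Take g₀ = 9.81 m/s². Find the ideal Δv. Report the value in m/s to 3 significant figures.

Stage wet mass = m₀ − payload = 291,000 − 18,200 = 272,800 kg.
Stage dry mass = ε × stage wet mass = 0.097 × 272,800 = 26,461.6 kg.
Burnout mass m_f = stage dry + payload = 26,461.6 + 18,200 = 44,661.6 kg.
v_e = Isp · g₀ = 431 × 9.81 = 4228.1 m/s.
Rocket equation: Δv = v_e · ln(291,000/44,661.6) = 4228.1 × ln(6.516) = 4228.1 × 1.8742 ≈ 7924 m/s.

Δv ≈ 7920 m/s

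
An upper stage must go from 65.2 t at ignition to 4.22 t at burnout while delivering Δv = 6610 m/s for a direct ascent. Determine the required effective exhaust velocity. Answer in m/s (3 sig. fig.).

ln(m₀/m_f) = ln(65200/4220) = ln(15.45) = 2.7376.
From the ideal rocket equation, v_e = Δv / ln(m₀/m_f) = 6610 / 2.7376 = 2414.5 m/s.

v_e ≈ 2410 m/s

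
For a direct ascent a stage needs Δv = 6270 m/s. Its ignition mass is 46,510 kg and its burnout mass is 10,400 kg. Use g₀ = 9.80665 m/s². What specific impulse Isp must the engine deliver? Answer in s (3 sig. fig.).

ln(m₀/m_f) = ln(46510/10400) = ln(4.472) = 1.4979.
v_e = Δv / ln(m₀/m_f) = 6270 / 1.4979 = 4186.0 m/s.
Isp = v_e / g₀ = 4186.0 / 9.80665 = 426.8 s.

Isp ≈ 427 s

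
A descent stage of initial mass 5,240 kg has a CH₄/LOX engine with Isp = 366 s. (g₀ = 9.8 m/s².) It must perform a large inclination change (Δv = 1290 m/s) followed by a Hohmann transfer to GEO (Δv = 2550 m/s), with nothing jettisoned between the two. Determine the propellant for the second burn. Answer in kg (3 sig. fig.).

propellant for the second burn ≈ 1860 kg

v_e = Isp · g₀ = 366 × 9.8 = 3586.8 m/s.
After the first burn: m = 5240 × exp(−1290/3586.8) = 5240 × 0.69792 = 3,657.1 kg.
After the second burn: m = 3,657.1 × exp(−2550/3586.8) = 3,657.1 × 0.49118 = 1,796.29 kg.
Second-burn propellant = 3,657.1 − 1,796.29 = 1,860.81 kg.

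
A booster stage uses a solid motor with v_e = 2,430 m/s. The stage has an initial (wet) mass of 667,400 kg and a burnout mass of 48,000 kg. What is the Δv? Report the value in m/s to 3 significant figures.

Rocket equation: Δv = v_e · ln(m₀/m_f) = 2430.0 × ln(13.9) = 2430.0 × 2.6322 ≈ 6396.2 m/s.

Δv ≈ 6400 m/s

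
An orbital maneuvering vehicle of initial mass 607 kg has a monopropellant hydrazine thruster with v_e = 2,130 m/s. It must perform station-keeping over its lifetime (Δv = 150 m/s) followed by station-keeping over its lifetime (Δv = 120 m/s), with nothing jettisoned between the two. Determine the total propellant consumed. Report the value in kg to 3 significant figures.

total propellant consumed ≈ 72.3 kg

After the first burn: m = 607 × exp(−150/2130.0) = 607 × 0.93200 = 565.724 kg.
After the second burn: m = 565.724 × exp(−120/2130.0) = 565.724 × 0.94522 = 534.734 kg.
Total propellant = m₀ − m_final = 607 − 534.734 = 72.266 kg.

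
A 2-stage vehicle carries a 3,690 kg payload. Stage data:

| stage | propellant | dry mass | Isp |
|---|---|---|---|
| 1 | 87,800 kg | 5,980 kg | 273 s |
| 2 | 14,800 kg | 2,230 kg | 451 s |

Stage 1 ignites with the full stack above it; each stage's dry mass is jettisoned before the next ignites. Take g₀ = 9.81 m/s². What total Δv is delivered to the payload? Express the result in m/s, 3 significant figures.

Ignition mass of stage 1 = 87,800+5,980 + 14,800+2,230 + 3,690 = 114,500 kg.
Stage 1: m₀ = 114,500 kg, m_f = 114,500 − 87,800 = 26,700 kg; Δv = 273×9.81×ln(4.288) = 2678.1×1.4559 ≈ 3899 m/s.
Stage 2: m₀ = 20,720 kg, m_f = 20,720 − 14,800 = 5,920 kg; Δv = 451×9.81×ln(3.5) = 4424.3×1.2528 ≈ 5543 m/s.
Total Δv = 3899 + 5543 = 9442 m/s.

Δv ≈ 9440 m/s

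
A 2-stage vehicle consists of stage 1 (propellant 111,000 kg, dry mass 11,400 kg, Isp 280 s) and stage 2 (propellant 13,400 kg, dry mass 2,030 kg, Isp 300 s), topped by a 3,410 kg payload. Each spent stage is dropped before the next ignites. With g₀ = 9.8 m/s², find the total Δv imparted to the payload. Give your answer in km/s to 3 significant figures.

Δv ≈ 7.88 km/s

Ignition mass of stage 1 = 111,000+11,400 + 13,400+2,030 + 3,410 = 141,240 kg.
Stage 1: m₀ = 141,240 kg, m_f = 141,240 − 111,000 = 30,240 kg; Δv = 280×9.8×ln(4.671) = 2744.0×1.5413 ≈ 4229 m/s.
Stage 2: m₀ = 18,840 kg, m_f = 18,840 − 13,400 = 5,440 kg; Δv = 300×9.8×ln(3.463) = 2940.0×1.2422 ≈ 3652 m/s.
Total Δv = 4229 + 3652 = 7881 m/s.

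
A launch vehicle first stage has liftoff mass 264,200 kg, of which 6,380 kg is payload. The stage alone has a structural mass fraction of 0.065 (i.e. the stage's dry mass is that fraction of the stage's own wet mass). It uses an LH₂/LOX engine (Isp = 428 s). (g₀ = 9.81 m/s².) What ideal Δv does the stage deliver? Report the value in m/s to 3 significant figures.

Δv ≈ 10200 m/s

Stage wet mass = m₀ − payload = 264,200 − 6,380 = 257,820 kg.
Stage dry mass = ε × stage wet mass = 0.065 × 257,820 = 16,758.3 kg.
Burnout mass m_f = stage dry + payload = 16,758.3 + 6,380 = 23,138.3 kg.
v_e = Isp · g₀ = 428 × 9.81 = 4198.7 m/s.
By the Tsiolkovsky rocket equation, Δv = v_e · ln(264,200/23,138.3) = 4198.7 × ln(11.42) = 4198.7 × 2.4352 ≈ 10225 m/s.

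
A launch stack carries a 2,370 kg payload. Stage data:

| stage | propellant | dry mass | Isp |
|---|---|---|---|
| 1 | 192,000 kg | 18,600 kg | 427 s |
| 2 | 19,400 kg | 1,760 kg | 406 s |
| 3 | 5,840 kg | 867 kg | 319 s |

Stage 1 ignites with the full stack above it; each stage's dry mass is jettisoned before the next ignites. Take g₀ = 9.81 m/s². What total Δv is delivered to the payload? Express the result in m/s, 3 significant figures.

Δv ≈ 14000 m/s

Ignition mass of stage 1 = 192,000+18,600 + 19,400+1,760 + 5,840+867 + 2,370 = 240,837 kg.
Stage 1: m₀ = 240,837 kg, m_f = 240,837 − 192,000 = 48,837 kg; Δv = 427×9.81×ln(4.931) = 4188.9×1.5956 ≈ 6684 m/s.
Stage 2: m₀ = 30,237 kg, m_f = 30,237 − 19,400 = 10,837 kg; Δv = 406×9.81×ln(2.79) = 3982.9×1.0261 ≈ 4087 m/s.
Stage 3: m₀ = 9,077 kg, m_f = 9,077 − 5,840 = 3,237 kg; Δv = 319×9.81×ln(2.804) = 3129.4×1.0311 ≈ 3227 m/s.
Total Δv = 6684 + 4087 + 3227 = 13998 m/s.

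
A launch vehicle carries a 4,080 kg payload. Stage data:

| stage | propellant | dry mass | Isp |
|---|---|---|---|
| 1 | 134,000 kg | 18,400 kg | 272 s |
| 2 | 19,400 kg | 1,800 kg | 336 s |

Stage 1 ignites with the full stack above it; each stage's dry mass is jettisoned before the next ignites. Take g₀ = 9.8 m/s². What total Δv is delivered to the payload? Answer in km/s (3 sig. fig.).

Ignition mass of stage 1 = 134,000+18,400 + 19,400+1,800 + 4,080 = 177,680 kg.
Stage 1: m₀ = 177,680 kg, m_f = 177,680 − 134,000 = 43,680 kg; Δv = 272×9.8×ln(4.068) = 2665.6×1.4031 ≈ 3740 m/s.
Stage 2: m₀ = 25,280 kg, m_f = 25,280 − 19,400 = 5,880 kg; Δv = 336×9.8×ln(4.299) = 3292.8×1.4585 ≈ 4802 m/s.
Total Δv = 3740 + 4802 = 8542 m/s.

Δv ≈ 8.54 km/s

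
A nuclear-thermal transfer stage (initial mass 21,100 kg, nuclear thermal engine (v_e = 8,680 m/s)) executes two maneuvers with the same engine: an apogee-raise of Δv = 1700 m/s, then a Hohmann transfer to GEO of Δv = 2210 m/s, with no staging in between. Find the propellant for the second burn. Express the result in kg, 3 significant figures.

After the first burn: m = 21100 × exp(−1700/8680.0) = 21100 × 0.82213 = 17,346.9 kg.
After the second burn: m = 17,346.9 × exp(−2210/8680.0) = 17,346.9 × 0.77522 = 13,447.7 kg.
Second-burn propellant = 17,346.9 − 13,447.7 = 3,899.2 kg.

propellant for the second burn ≈ 3900 kg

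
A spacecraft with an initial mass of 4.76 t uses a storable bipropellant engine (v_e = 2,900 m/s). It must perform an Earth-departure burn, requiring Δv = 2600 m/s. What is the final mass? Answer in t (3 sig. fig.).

From the ideal rocket equation, m₀/m_f = exp(Δv / v_e) = exp(2600 / 2900.0) = exp(0.8966) = 2.4511.
m_f = m₀ / 2.4511 = 4.76 / 2.4511 = 1.94199 t.

final mass ≈ 1.94 t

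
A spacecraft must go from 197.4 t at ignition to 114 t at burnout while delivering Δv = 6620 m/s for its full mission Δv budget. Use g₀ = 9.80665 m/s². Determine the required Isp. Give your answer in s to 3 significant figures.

ln(m₀/m_f) = ln(197400/114000) = ln(1.732) = 0.5490.
v_e = Δv / ln(m₀/m_f) = 6620 / 0.5490 = 12057.5 m/s.
Isp = v_e / g₀ = 12057.5 / 9.80665 = 1229.5 s.

Isp ≈ 1230 s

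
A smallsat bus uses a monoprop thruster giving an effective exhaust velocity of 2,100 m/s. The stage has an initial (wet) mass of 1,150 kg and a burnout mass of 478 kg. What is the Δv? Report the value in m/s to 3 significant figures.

Δv = v_e · ln(m₀/m_f) = 2100.0 × ln(2.406) = 2100.0 × 0.8779 ≈ 1843.6 m/s.

Δv ≈ 1840 m/s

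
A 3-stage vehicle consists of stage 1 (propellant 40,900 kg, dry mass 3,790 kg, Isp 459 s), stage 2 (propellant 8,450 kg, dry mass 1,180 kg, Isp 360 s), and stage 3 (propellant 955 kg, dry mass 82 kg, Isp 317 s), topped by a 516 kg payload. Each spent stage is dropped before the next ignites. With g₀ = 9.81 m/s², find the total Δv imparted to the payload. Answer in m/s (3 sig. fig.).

Δv ≈ 13900 m/s

Ignition mass of stage 1 = 40,900+3,790 + 8,450+1,180 + 955+82 + 516 = 55,873 kg.
Stage 1: m₀ = 55,873 kg, m_f = 55,873 − 40,900 = 14,973 kg; Δv = 459×9.81×ln(3.732) = 4502.8×1.3168 ≈ 5929 m/s.
Stage 2: m₀ = 11,183 kg, m_f = 11,183 − 8,450 = 2,733 kg; Δv = 360×9.81×ln(4.092) = 3531.6×1.4090 ≈ 4976 m/s.
Stage 3: m₀ = 1,553 kg, m_f = 1,553 − 955 = 598 kg; Δv = 317×9.81×ln(2.597) = 3109.8×0.9544 ≈ 2968 m/s.
Total Δv = 5929 + 4976 + 2968 = 13873 m/s.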